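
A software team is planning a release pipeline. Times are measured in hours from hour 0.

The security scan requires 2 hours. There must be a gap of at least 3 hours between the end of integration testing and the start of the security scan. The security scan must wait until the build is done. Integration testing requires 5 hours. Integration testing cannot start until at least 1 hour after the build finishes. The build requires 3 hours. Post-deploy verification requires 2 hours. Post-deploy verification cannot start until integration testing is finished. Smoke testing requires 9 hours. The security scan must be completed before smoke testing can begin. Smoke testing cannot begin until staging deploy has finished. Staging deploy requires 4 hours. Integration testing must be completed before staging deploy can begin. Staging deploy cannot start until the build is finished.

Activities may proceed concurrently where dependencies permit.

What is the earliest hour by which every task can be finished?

The build has no prerequisites, so it starts at hour 0 and finishes at hour 3.
After the build (finishes hour 3, plus 1-hour gap → hour 4), integration testing can start at hour 4 and finishes at hour 9.
After integration testing (finishes hour 9), post-deploy verification can start at hour 9 and finishes at hour 11.
For staging deploy: integration testing (finishes hour 9); the build (finishes hour 3). Taking the maximum gives a start of hour 9, and it finishes at 9 + 4 = hour 13.
The security scan has to wait for integration testing (finishes hour 9, plus 3-hour gap → hour 12); the build (finishes hour 3). The latest of these is hour 12, so the security scan runs hour 12 to 12 + 2 = hour 14.
Smoke testing has to wait for the security scan (finishes hour 14); staging deploy (finishes hour 13). The latest of these is hour 14, so smoke testing runs hour 14 to 14 + 9 = hour 23.
All tasks are finished once the last one completes. Finish times: The build at 3, Integration testing at 9, The security scan at 14, Staging deploy at 13, Smoke testing at 23, Post-deploy verification at 11. The latest is hour 23.

23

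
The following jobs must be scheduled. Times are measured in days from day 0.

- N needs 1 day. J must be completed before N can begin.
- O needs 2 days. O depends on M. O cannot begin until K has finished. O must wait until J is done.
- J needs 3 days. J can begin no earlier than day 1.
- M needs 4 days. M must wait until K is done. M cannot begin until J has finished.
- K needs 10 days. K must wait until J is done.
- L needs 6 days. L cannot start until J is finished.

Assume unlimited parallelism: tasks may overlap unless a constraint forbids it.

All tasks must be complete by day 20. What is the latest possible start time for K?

Nothing follows O; the deadline of day 20 is its only limit. It must start by 20 − 2 = day 18.
M has to be done before O (must start by day 18). That means finishing by day 18, i.e. starting by 18 − 4 = day 14.
K must finish in time for M (must start by day 14); O (must start by day 18). The tightest is day 14, so K must start by 14 − 10 = day 4.

4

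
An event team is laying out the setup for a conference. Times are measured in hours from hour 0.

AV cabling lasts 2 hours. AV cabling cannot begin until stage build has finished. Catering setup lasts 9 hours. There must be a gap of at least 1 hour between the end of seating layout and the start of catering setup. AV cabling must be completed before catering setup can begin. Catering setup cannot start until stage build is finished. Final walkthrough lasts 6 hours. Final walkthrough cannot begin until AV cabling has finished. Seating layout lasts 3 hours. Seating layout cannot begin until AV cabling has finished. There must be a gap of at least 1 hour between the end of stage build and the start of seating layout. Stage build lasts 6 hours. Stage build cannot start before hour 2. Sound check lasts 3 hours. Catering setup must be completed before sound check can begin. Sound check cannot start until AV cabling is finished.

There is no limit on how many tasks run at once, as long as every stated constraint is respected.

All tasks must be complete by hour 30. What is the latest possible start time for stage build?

Nothing follows sound check; the deadline of hour 30 is its only limit. It must start by 30 − 3 = hour 27.
Catering setup has to be done before sound check (must start by hour 27). That means finishing by hour 27, i.e. starting by 27 − 9 = hour 18.
Seating layout must finish before catering setup (must start by hour 18, minus 1-hour gap → hour 17). With a 3-hour duration, seating layout must start by 17 − 3 = hour 14.
Nothing follows final walkthrough; the deadline of hour 30 is its only limit. It must start by 30 − 6 = hour 24.
AV cabling must finish in time for seating layout (must start by hour 14); catering setup (must start by hour 18); sound check (must start by hour 27); final walkthrough (must start by hour 24). The tightest is hour 14, so AV cabling must start by 14 − 2 = hour 12.
For stage build: AV cabling (must start by hour 12); seating layout (must start by hour 14, minus 1-hour gap → hour 13); catering setup (must start by hour 18). The most restrictive is hour 12; with a 6-hour duration, stage build must start by hour 6.

6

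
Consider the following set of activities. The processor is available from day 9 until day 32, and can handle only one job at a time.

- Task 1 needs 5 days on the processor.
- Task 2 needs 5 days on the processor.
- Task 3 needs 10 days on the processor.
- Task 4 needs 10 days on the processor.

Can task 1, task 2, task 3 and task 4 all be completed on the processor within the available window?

The processor window is 32 − 9 = 23 days.
Running back to back, the jobs need 5 + 5 + 10 + 10 = 30 days on the processor.
Since 30 > 23, they cannot all fit.

No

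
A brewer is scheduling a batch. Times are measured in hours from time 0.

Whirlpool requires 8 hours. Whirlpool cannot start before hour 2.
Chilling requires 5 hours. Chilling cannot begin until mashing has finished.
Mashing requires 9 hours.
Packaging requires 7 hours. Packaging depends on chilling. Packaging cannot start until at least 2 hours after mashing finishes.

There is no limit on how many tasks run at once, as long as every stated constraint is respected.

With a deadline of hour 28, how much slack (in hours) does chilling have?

7

Mashing can start immediately at hour 0; it finishes at hour 9.
After mashing (finishes hour 9), chilling can start at hour 9 and finishes at hour 14.

Working backward from the deadline:
To finish by hour 28, packaging (duration 7) must start no later than hour 21.
Chilling feeds into packaging (must start by hour 21); so chilling must finish by hour 21 and therefore start by hour 16.
So chilling can start as early as hour 9 and as late as hour 16, giving 16 − 9 = 7 hours of slack.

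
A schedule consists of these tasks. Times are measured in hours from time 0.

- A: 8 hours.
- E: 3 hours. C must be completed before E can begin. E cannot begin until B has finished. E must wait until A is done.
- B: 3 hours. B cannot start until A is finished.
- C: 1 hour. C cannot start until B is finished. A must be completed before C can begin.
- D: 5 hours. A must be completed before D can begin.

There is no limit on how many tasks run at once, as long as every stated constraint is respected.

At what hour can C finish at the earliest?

A can start immediately at hour 0; it finishes at hour 8.
B waits on A (finishes hour 8), so it starts at hour 8 and finishes at 8 + 3 = hour 11.
For C: B (finishes hour 11); A (finishes hour 8). Taking the maximum gives a start of hour 11, and it finishes at 11 + 1 = hour 12.

12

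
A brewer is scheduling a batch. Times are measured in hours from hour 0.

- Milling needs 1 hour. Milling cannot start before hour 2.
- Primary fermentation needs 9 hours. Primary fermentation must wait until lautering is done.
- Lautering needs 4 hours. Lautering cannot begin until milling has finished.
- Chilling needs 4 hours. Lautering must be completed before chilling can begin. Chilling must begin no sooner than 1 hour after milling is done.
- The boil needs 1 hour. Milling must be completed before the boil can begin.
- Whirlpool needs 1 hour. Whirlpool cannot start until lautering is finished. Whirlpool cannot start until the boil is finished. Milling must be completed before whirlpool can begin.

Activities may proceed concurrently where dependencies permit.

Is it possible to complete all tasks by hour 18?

Yes

Milling cannot begin until its own release at hour 2. It runs from hour 2 to 2 + 1 = hour 3.
The boil cannot begin until milling (finishes hour 3). It runs from hour 3 to 3 + 1 = hour 4.
Lautering cannot begin until milling (finishes hour 3). It runs from hour 3 to 3 + 4 = hour 7.
Primary fermentation waits on lautering (finishes hour 7), so it starts at hour 7 and finishes at 7 + 9 = hour 16.
Chilling has to wait for lautering (finishes hour 7); milling (finishes hour 3, plus 1-hour gap → hour 4). The latest of these is hour 7, so chilling runs hour 7 to 7 + 4 = hour 11.
Whirlpool has to wait for lautering (finishes hour 7); the boil (finishes hour 4); milling (finishes hour 3). The latest of these is hour 7, so whirlpool runs hour 7 to 7 + 1 = hour 8.
Every task is finished by hour 16, which is no later than the deadline of 18, so the schedule is feasible.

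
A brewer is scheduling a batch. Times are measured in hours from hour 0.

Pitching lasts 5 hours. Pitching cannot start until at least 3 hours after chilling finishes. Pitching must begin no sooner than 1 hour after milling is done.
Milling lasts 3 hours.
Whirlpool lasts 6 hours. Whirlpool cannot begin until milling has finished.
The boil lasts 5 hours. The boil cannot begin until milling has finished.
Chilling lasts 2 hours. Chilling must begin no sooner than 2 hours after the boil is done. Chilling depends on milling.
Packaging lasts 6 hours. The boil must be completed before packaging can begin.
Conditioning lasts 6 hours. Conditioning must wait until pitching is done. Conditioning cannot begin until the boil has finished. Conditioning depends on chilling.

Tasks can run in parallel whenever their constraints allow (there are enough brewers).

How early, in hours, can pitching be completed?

Milling has no prerequisites, so it starts at hour 0 and finishes at hour 3.
The boil waits on milling (finishes hour 3), so it starts at hour 3 and finishes at 3 + 5 = hour 8.
Chilling needs all of the boil (finishes hour 8, plus 2-hour gap → hour 10); milling (finishes hour 3). That puts its earliest start at hour 10; it finishes at 10 + 2 = hour 12.
Pitching has to wait for chilling (finishes hour 12, plus 3-hour gap → hour 15); milling (finishes hour 3, plus 1-hour gap → hour 4). The latest of these is hour 15, so pitching runs hour 15 to 15 + 5 = hour 20.

20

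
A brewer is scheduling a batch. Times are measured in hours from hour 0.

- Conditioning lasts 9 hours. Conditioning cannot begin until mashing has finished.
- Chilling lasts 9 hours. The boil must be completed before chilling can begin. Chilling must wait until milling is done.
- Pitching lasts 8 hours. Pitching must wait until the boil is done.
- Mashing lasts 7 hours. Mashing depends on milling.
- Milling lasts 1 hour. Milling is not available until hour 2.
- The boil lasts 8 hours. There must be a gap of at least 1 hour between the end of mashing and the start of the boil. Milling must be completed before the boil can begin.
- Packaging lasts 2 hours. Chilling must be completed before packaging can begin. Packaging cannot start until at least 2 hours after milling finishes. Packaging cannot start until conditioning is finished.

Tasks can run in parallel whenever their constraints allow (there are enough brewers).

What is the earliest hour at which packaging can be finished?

Milling waits on its own release at hour 2, so it starts at hour 2 and finishes at 2 + 1 = hour 3.
Mashing waits on milling (finishes hour 3), so it starts at hour 3 and finishes at 3 + 7 = hour 10.
Conditioning waits on mashing (finishes hour 10), so it starts at hour 10 and finishes at 10 + 9 = hour 19.
For the boil: mashing (finishes hour 10, plus 1-hour gap → hour 11); milling (finishes hour 3). Taking the maximum gives a start of hour 11, and it finishes at 11 + 8 = hour 19.
Chilling cannot start until the boil (finishes hour 19); milling (finishes hour 3). The controlling bound is hour 19, so chilling finishes at 19 + 9 = hour 28.
For packaging: chilling (finishes hour 28); milling (finishes hour 3, plus 2-hour gap → hour 5); conditioning (finishes hour 19). Taking the maximum gives a start of hour 28, and it finishes at 28 + 2 = hour 30.

30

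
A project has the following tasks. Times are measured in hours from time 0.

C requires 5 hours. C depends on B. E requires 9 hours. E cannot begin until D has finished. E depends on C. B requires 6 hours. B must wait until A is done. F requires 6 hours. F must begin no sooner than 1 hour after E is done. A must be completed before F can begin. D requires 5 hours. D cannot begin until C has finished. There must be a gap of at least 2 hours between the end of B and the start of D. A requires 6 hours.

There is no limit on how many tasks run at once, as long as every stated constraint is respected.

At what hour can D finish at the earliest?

22

A can start immediately at hour 0; it finishes at hour 6.
B cannot begin until A (finishes hour 6). It runs from hour 6 to 6 + 6 = hour 12.
C cannot begin until B (finishes hour 12). It runs from hour 12 to 12 + 5 = hour 17.
D needs all of C (finishes hour 17); B (finishes hour 12, plus 2-hour gap → hour 14). That puts its earliest start at hour 17; it finishes at 17 + 5 = hour 22.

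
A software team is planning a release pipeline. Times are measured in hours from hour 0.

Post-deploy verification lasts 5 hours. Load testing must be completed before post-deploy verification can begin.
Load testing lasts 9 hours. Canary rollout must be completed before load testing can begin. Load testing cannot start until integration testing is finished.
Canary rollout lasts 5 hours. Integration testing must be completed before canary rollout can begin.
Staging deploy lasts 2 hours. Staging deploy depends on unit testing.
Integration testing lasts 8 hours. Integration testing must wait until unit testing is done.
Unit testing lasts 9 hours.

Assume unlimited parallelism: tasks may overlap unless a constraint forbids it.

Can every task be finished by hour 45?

Yes

Unit testing can start immediately at hour 0; it finishes at hour 9.
After unit testing (finishes hour 9), staging deploy can start at hour 9 and finishes at hour 11.
Integration testing waits on unit testing (finishes hour 9), so it starts at hour 9 and finishes at 9 + 8 = hour 17.
Canary rollout cannot begin until integration testing (finishes hour 17). It runs from hour 17 to 17 + 5 = hour 22.
Load testing needs all of canary rollout (finishes hour 22); integration testing (finishes hour 17). That puts its earliest start at hour 22; it finishes at 22 + 9 = hour 31.
Post-deploy verification waits on load testing (finishes hour 31), so it starts at hour 31 and finishes at 31 + 5 = hour 36.
Every task is finished by hour 36, which is no later than the deadline of 45, so the schedule is feasible.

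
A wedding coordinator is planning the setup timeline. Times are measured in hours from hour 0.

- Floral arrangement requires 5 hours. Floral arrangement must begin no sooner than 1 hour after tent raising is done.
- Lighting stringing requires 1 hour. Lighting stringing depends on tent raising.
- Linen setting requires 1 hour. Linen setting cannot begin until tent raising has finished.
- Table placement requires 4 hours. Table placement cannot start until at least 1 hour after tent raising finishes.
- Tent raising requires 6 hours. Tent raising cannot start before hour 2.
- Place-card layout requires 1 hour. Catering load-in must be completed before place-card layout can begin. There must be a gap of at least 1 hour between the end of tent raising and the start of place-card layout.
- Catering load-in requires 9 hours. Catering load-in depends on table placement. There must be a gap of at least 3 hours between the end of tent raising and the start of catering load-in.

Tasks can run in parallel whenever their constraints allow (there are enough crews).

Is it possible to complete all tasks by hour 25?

Tent raising waits on its own release at hour 2, so it starts at hour 2 and finishes at 2 + 6 = hour 8.
Lighting stringing cannot begin until tent raising (finishes hour 8). It runs from hour 8 to 8 + 1 = hour 9.
After tent raising (finishes hour 8, plus 1-hour gap → hour 9), floral arrangement can start at hour 9 and finishes at hour 14.
After tent raising (finishes hour 8), linen setting can start at hour 8 and finishes at hour 9.
Table placement cannot begin until tent raising (finishes hour 8, plus 1-hour gap → hour 9). It runs from hour 9 to 9 + 4 = hour 13.
Catering load-in has to wait for table placement (finishes hour 13); tent raising (finishes hour 8, plus 3-hour gap → hour 11). The latest of these is hour 13, so catering load-in runs hour 13 to 13 + 9 = hour 22.
Place-card layout needs all of catering load-in (finishes hour 22); tent raising (finishes hour 8, plus 1-hour gap → hour 9). That puts its earliest start at hour 22; it finishes at 22 + 1 = hour 23.
Every task is finished by hour 23, which is no later than the deadline of 25, so the schedule is feasible.

Yes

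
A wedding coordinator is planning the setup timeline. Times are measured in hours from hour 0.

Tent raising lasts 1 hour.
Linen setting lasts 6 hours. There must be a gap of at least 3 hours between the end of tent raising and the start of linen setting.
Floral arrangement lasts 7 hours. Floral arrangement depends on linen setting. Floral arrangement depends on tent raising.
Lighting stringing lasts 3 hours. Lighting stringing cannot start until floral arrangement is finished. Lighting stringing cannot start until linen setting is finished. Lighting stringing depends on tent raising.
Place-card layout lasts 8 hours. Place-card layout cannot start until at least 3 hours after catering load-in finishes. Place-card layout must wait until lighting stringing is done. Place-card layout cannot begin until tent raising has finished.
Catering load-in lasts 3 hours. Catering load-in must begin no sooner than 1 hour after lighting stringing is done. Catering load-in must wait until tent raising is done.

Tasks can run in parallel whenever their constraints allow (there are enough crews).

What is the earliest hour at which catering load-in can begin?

Tent raising has no prerequisites, so it starts at hour 0 and finishes at hour 1.
After tent raising (finishes hour 1, plus 3-hour gap → hour 4), linen setting can start at hour 4 and finishes at hour 10.
Floral arrangement needs all of linen setting (finishes hour 10); tent raising (finishes hour 1). That puts its earliest start at hour 10; it finishes at 10 + 7 = hour 17.
Lighting stringing cannot start until floral arrangement (finishes hour 17); linen setting (finishes hour 10); tent raising (finishes hour 1). The controlling bound is hour 17, so lighting stringing finishes at 17 + 3 = hour 20.
Catering load-in waits on lighting stringing (finishes hour 20, plus 1-hour gap → hour 21); tent raising (finishes hour 1). The latest of these is hour 21, which is the earliest catering load-in can start.

21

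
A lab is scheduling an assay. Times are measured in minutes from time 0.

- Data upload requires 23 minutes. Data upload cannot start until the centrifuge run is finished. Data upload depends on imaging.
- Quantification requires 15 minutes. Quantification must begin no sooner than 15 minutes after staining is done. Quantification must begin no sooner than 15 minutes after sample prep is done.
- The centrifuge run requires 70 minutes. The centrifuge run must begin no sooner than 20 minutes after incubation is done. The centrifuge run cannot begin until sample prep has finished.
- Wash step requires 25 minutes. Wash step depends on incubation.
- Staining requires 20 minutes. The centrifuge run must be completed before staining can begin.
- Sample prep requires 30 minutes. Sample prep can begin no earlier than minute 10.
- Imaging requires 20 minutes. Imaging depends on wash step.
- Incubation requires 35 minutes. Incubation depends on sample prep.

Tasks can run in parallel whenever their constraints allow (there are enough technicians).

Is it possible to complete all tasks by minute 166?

Sample prep waits on its own release at minute 10, so it starts at minute 10 and finishes at 10 + 30 = minute 40.
Incubation cannot begin until sample prep (finishes minute 40). It runs from minute 40 to 40 + 35 = minute 75.
Wash step cannot begin until incubation (finishes minute 75). It runs from minute 75 to 75 + 25 = minute 100.
After wash step (finishes minute 100), imaging can start at minute 100 and finishes at minute 120.
The centrifuge run needs all of incubation (finishes minute 75, plus 20-minute gap → minute 95); sample prep (finishes minute 40). That puts its earliest start at minute 95; it finishes at 95 + 70 = minute 165.
Data upload cannot start until the centrifuge run (finishes minute 165); imaging (finishes minute 120). The controlling bound is minute 165, so data upload finishes at 165 + 23 = minute 188.
Staining waits on the centrifuge run (finishes minute 165), so it starts at minute 165 and finishes at 165 + 20 = minute 185.
Quantification cannot start until staining (finishes minute 185, plus 15-minute gap → minute 200); sample prep (finishes minute 40, plus 15-minute gap → minute 55). The controlling bound is minute 200, so quantification finishes at 200 + 15 = minute 215.
The earliest everything can be done is minute 215, which is after the deadline of 166, so it is not possible.

No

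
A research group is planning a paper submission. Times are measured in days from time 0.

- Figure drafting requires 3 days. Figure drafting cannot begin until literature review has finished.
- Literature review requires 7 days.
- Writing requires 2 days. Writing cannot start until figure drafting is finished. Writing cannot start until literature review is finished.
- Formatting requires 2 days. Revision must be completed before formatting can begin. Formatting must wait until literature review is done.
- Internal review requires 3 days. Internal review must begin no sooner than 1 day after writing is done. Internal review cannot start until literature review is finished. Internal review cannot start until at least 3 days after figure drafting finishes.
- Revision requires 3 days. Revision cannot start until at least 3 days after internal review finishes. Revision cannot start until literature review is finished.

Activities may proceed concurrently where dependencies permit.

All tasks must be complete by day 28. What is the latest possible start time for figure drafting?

11

To finish by day 28, formatting (duration 2) must start no later than day 26.
Revision must finish before formatting (must start by day 26). With a 3-day duration, revision must start by 26 − 3 = day 23.
Internal review feeds into revision (must start by day 23, minus 3-day gap → day 20); so internal review must finish by day 20 and therefore start by day 17.
Since internal review (must start by day 17, minus 1-day gap → day 16) depends on it, writing must finish by day 16. Backing off its 2-day duration gives a latest start of day 14.
Figure drafting must finish in time for writing (must start by day 14); internal review (must start by day 17, minus 3-day gap → day 14). The tightest is day 14, so figure drafting must start by 14 − 3 = day 11.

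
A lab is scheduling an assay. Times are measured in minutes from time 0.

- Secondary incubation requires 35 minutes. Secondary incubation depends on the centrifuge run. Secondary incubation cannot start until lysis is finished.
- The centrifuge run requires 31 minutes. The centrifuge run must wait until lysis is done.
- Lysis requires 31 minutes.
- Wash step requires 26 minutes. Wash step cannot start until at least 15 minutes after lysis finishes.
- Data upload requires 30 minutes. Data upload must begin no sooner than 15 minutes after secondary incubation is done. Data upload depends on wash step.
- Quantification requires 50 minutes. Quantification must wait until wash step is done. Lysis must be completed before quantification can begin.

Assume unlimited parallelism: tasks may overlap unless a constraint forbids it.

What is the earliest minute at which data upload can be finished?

Lysis has no prerequisites, so it starts at minute 0 and finishes at minute 31.
Wash step cannot begin until lysis (finishes minute 31, plus 15-minute gap → minute 46). It runs from minute 46 to 46 + 26 = minute 72.
The centrifuge run cannot begin until lysis (finishes minute 31). It runs from minute 31 to 31 + 31 = minute 62.
Secondary incubation needs all of the centrifuge run (finishes minute 62); lysis (finishes minute 31). That puts its earliest start at minute 62; it finishes at 62 + 35 = minute 97.
Data upload has to wait for secondary incubation (finishes minute 97, plus 15-minute gap → minute 112); wash step (finishes minute 72). The latest of these is minute 112, so data upload runs minute 112 to 112 + 30 = minute 142.

142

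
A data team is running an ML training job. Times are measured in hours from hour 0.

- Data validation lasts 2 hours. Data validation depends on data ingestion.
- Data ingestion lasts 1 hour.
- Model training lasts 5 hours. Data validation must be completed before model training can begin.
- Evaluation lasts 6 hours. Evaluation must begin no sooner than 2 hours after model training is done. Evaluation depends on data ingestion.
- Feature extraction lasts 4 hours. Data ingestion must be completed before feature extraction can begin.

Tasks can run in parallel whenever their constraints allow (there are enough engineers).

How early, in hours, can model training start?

3

Data ingestion can start immediately at hour 0; it finishes at hour 1.
After data ingestion (finishes hour 1), data validation can start at hour 1 and finishes at hour 3.
Model training waits on data validation (finishes hour 3), so the earliest it can start is hour 3.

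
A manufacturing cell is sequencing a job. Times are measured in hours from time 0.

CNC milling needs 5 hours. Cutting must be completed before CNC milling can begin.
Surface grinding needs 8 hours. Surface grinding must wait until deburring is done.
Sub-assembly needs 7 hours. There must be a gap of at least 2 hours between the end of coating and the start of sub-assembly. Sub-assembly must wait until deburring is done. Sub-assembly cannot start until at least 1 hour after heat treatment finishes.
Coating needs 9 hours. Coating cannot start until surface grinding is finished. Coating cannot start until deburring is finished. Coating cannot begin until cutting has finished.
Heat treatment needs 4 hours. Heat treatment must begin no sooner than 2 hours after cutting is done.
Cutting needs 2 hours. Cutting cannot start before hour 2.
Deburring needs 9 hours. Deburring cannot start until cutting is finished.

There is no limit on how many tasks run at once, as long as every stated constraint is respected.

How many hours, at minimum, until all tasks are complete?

Cutting waits on its own release at hour 2, so it starts at hour 2 and finishes at 2 + 2 = hour 4.
After cutting (finishes hour 4, plus 2-hour gap → hour 6), heat treatment can start at hour 6 and finishes at hour 10.
CNC milling waits on cutting (finishes hour 4), so it starts at hour 4 and finishes at 4 + 5 = hour 9.
Deburring waits on cutting (finishes hour 4), so it starts at hour 4 and finishes at 4 + 9 = hour 13.
After deburring (finishes hour 13), surface grinding can start at hour 13 and finishes at hour 21.
Coating has to wait for surface grinding (finishes hour 21); deburring (finishes hour 13); cutting (finishes hour 4). The latest of these is hour 21, so coating runs hour 21 to 21 + 9 = hour 30.
Sub-assembly has to wait for coating (finishes hour 30, plus 2-hour gap → hour 32); deburring (finishes hour 13); heat treatment (finishes hour 10, plus 1-hour gap → hour 11). The latest of these is hour 32, so sub-assembly runs hour 32 to 32 + 7 = hour 39.
All tasks are finished once the last one completes. Finish times: Cutting at 4, Deburring at 13, CNC milling at 9, Heat treatment at 10, Surface grinding at 21, Coating at 30, Sub-assembly at 39. The latest is hour 39.

39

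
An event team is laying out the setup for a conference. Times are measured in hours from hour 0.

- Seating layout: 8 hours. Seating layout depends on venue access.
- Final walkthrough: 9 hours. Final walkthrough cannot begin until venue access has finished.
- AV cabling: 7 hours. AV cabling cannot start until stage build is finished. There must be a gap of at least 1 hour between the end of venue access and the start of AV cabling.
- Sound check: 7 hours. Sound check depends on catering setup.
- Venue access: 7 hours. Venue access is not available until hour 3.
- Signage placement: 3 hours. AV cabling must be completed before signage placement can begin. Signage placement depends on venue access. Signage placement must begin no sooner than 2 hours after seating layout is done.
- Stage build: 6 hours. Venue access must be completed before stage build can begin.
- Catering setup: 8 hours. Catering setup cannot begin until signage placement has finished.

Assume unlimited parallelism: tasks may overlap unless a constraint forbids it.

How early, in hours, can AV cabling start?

16

Venue access cannot begin until its own release at hour 3. It runs from hour 3 to 3 + 7 = hour 10.
After venue access (finishes hour 10), stage build can start at hour 10 and finishes at hour 16.
AV cabling waits on stage build (finishes hour 16); venue access (finishes hour 10, plus 1-hour gap → hour 11). The latest of these is hour 16, which is the earliest AV cabling can start.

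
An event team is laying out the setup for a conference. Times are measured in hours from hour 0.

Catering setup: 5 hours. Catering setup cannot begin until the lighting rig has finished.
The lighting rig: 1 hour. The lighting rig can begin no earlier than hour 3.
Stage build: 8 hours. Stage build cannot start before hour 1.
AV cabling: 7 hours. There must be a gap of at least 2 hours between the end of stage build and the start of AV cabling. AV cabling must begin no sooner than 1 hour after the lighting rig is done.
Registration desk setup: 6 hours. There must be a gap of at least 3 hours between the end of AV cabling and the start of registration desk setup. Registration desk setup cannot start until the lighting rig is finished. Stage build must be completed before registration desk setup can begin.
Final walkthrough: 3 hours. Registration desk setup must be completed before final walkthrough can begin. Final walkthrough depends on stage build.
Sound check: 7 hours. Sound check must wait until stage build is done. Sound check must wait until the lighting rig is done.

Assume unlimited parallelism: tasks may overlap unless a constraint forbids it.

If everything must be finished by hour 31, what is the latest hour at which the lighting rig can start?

Nothing follows final walkthrough; the deadline of hour 31 is its only limit. It must start by 31 − 3 = hour 28.
Since final walkthrough (must start by hour 28) depends on it, registration desk setup must finish by hour 28. Backing off its 6-hour duration gives a latest start of hour 22.
Since registration desk setup (must start by hour 22, minus 3-hour gap → hour 19) depends on it, AV cabling must finish by hour 19. Backing off its 7-hour duration gives a latest start of hour 12.
Sound check must finish by hour 31; it takes 7 hours, so it must start by 31 − 7 = hour 24.
Catering setup has no dependents, so it just needs to finish by hour 31. Starting by 31 − 5 = hour 26 achieves that.
The lighting rig has several dependents: AV cabling (must start by hour 12, minus 1-hour gap → hour 11); registration desk setup (must start by hour 22); catering setup (must start by hour 26); sound check (must start by hour 24). The earliest of those limits is hour 11, so the lighting rig must start by 11 − 1 = hour 10.

10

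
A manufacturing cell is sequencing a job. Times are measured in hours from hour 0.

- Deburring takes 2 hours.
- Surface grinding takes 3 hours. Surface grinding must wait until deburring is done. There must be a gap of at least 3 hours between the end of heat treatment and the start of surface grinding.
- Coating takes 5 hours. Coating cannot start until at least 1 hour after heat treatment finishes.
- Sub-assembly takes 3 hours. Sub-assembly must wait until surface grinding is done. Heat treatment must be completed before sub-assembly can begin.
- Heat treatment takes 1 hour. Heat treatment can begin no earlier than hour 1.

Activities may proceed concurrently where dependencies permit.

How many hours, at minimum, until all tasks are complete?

11

Heat treatment cannot begin until its own release at hour 1. It runs from hour 1 to 1 + 1 = hour 2.
Coating cannot begin until heat treatment (finishes hour 2, plus 1-hour gap → hour 3). It runs from hour 3 to 3 + 5 = hour 8.
Deburring has no prerequisites, so it starts at hour 0 and finishes at hour 2.
For surface grinding: deburring (finishes hour 2); heat treatment (finishes hour 2, plus 3-hour gap → hour 5). Taking the maximum gives a start of hour 5, and it finishes at 5 + 3 = hour 8.
Sub-assembly cannot start until surface grinding (finishes hour 8); heat treatment (finishes hour 2). The controlling bound is hour 8, so sub-assembly finishes at 8 + 3 = hour 11.
All tasks are finished once the last one completes. Finish times: Deburring at 2, Heat treatment at 2, Surface grinding at 8, Coating at 8, Sub-assembly at 11. The latest is hour 11.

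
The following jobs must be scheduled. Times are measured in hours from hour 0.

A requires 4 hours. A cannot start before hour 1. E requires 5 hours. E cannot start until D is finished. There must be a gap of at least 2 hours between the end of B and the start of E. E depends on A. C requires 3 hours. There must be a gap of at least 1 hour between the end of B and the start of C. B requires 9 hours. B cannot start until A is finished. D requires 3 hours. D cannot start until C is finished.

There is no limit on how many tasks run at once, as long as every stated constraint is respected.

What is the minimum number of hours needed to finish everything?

A cannot begin until its own release at hour 1. It runs from hour 1 to 1 + 4 = hour 5.
B waits on A (finishes hour 5), so it starts at hour 5 and finishes at 5 + 9 = hour 14.
After B (finishes hour 14, plus 1-hour gap → hour 15), C can start at hour 15 and finishes at hour 18.
D cannot begin until C (finishes hour 18). It runs from hour 18 to 18 + 3 = hour 21.
E needs all of D (finishes hour 21); B (finishes hour 14, plus 2-hour gap → hour 16); A (finishes hour 5). That puts its earliest start at hour 21; it finishes at 21 + 5 = hour 26.
All tasks are finished once the last one completes. Finish times: A at 5, B at 14, C at 18, D at 21, E at 26. The latest is hour 26.

26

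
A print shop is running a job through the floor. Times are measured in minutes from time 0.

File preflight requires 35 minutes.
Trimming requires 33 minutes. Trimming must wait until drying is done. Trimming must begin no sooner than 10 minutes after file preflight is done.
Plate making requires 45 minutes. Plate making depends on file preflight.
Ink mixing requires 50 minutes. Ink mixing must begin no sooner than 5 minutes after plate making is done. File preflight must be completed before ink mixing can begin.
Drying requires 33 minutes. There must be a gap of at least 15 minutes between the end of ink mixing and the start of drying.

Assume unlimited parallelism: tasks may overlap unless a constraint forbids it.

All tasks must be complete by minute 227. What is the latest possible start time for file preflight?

11

Trimming must finish by minute 227; it takes 33 minutes, so it must start by 227 − 33 = minute 194.
Drying must finish before trimming (must start by minute 194). With a 33-minute duration, drying must start by 194 − 33 = minute 161.
Since drying (must start by minute 161, minus 15-minute gap → minute 146) depends on it, ink mixing must finish by minute 146. Backing off its 50-minute duration gives a latest start of minute 96.
Plate making must finish before ink mixing (must start by minute 96, minus 5-minute gap → minute 91). With a 45-minute duration, plate making must start by 91 − 45 = minute 46.
For file preflight: plate making (must start by minute 46); ink mixing (must start by minute 96); trimming (must start by minute 194, minus 10-minute gap → minute 184). The most restrictive is minute 46; with a 35-minute duration, file preflight must start by minute 11.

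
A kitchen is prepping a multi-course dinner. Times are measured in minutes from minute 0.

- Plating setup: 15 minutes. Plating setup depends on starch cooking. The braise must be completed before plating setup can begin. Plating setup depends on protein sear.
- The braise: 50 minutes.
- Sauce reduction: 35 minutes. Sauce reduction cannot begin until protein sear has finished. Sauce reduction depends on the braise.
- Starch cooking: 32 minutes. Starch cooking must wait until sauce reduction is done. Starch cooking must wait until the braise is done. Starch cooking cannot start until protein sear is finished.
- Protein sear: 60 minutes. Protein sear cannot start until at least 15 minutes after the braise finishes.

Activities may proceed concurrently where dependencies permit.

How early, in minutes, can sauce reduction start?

125

The braise can start immediately at minute 0; it finishes at minute 50.
Protein sear waits on the braise (finishes minute 50, plus 15-minute gap → minute 65), so it starts at minute 65 and finishes at 65 + 60 = minute 125.
Sauce reduction waits on protein sear (finishes minute 125); the braise (finishes minute 50). The latest of these is minute 125, which is the earliest sauce reduction can start.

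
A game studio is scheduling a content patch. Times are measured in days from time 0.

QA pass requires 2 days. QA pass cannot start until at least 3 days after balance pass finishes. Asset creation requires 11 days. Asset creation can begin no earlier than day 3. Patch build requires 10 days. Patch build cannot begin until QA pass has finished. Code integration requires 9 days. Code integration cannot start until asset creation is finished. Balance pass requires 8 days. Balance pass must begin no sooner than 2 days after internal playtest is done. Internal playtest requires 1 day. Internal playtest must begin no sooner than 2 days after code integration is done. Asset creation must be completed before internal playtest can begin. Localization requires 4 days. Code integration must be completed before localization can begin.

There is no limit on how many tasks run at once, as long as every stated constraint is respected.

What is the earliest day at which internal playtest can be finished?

26

Asset creation waits on its own release at day 3, so it starts at day 3 and finishes at 3 + 11 = day 14.
After asset creation (finishes day 14), code integration can start at day 14 and finishes at day 23.
Internal playtest needs all of code integration (finishes day 23, plus 2-day gap → day 25); asset creation (finishes day 14). That puts its earliest start at day 25; it finishes at 25 + 1 = day 26.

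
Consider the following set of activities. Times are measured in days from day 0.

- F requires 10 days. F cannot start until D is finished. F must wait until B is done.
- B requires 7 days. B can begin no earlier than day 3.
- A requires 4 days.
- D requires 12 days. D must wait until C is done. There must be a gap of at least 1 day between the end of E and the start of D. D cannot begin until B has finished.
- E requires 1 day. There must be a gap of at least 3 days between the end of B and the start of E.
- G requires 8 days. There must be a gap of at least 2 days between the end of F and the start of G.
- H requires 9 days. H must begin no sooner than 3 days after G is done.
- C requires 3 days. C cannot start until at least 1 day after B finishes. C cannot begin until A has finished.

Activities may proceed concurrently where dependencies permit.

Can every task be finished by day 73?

B cannot begin until its own release at day 3. It runs from day 3 to 3 + 7 = day 10.
E cannot begin until B (finishes day 10, plus 3-day gap → day 13). It runs from day 13 to 13 + 1 = day 14.
A can start immediately at day 0; it finishes at day 4.
C cannot start until B (finishes day 10, plus 1-day gap → day 11); A (finishes day 4). The controlling bound is day 11, so C finishes at 11 + 3 = day 14.
D needs all of C (finishes day 14); E (finishes day 14, plus 1-day gap → day 15); B (finishes day 10). That puts its earliest start at day 15; it finishes at 15 + 12 = day 27.
F cannot start until D (finishes day 27); B (finishes day 10). The controlling bound is day 27, so F finishes at 27 + 10 = day 37.
G cannot begin until F (finishes day 37, plus 2-day gap → day 39). It runs from day 39 to 39 + 8 = day 47.
After G (finishes day 47, plus 3-day gap → day 50), H can start at day 50 and finishes at day 59.
Every task is finished by day 59, which is no later than the deadline of 73, so the schedule is feasible.

Yes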